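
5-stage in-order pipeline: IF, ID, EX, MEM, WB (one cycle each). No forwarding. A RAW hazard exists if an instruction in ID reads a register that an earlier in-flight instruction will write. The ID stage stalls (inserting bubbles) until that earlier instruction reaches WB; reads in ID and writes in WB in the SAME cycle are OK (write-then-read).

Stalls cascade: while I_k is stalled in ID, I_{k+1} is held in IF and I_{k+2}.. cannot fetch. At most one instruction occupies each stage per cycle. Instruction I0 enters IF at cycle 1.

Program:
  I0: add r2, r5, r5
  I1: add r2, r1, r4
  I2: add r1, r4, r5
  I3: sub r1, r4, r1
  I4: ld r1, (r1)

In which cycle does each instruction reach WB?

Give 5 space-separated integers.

Answer: 5 6 7 10 13

Derivation:
I0 add r2 <- r5,r5: IF@1 ID@2 stall=0 (-) EX@3 MEM@4 WB@5
I1 add r2 <- r1,r4: IF@2 ID@3 stall=0 (-) EX@4 MEM@5 WB@6
I2 add r1 <- r4,r5: IF@3 ID@4 stall=0 (-) EX@5 MEM@6 WB@7
I3 sub r1 <- r4,r1: IF@4 ID@5 stall=2 (RAW on I2.r1 (WB@7)) EX@8 MEM@9 WB@10
I4 ld r1 <- r1: IF@5 ID@8 stall=2 (RAW on I3.r1 (WB@10)) EX@11 MEM@12 WB@13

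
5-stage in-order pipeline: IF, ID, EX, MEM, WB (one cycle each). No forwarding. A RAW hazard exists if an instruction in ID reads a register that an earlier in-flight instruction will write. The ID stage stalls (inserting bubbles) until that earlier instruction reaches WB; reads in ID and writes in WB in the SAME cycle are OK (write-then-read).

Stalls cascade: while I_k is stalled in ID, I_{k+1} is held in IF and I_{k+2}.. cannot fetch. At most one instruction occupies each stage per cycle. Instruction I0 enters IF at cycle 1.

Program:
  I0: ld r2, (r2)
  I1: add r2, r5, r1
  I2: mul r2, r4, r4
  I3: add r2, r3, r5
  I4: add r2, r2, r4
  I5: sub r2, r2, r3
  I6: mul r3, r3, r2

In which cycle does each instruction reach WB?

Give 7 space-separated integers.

I0 ld r2 <- r2: IF@1 ID@2 stall=0 (-) EX@3 MEM@4 WB@5
I1 add r2 <- r5,r1: IF@2 ID@3 stall=0 (-) EX@4 MEM@5 WB@6
I2 mul r2 <- r4,r4: IF@3 ID@4 stall=0 (-) EX@5 MEM@6 WB@7
I3 add r2 <- r3,r5: IF@4 ID@5 stall=0 (-) EX@6 MEM@7 WB@8
I4 add r2 <- r2,r4: IF@5 ID@6 stall=2 (RAW on I3.r2 (WB@8)) EX@9 MEM@10 WB@11
I5 sub r2 <- r2,r3: IF@6 ID@9 stall=2 (RAW on I4.r2 (WB@11)) EX@12 MEM@13 WB@14
I6 mul r3 <- r3,r2: IF@9 ID@12 stall=2 (RAW on I5.r2 (WB@14)) EX@15 MEM@16 WB@17

Answer: 5 6 7 8 11 14 17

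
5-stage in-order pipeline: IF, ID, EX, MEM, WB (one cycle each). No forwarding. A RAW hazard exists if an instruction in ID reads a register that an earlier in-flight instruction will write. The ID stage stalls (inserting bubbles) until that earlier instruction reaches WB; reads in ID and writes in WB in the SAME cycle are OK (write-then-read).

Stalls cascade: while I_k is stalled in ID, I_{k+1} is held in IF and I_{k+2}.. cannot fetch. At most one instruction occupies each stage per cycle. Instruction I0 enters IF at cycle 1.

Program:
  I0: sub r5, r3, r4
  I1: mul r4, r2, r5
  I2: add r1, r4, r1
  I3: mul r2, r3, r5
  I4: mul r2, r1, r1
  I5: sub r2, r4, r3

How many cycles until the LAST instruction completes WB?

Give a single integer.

I0 sub r5 <- r3,r4: IF@1 ID@2 stall=0 (-) EX@3 MEM@4 WB@5
I1 mul r4 <- r2,r5: IF@2 ID@3 stall=2 (RAW on I0.r5 (WB@5)) EX@6 MEM@7 WB@8
I2 add r1 <- r4,r1: IF@3 ID@6 stall=2 (RAW on I1.r4 (WB@8)) EX@9 MEM@10 WB@11
I3 mul r2 <- r3,r5: IF@6 ID@9 stall=0 (-) EX@10 MEM@11 WB@12
I4 mul r2 <- r1,r1: IF@9 ID@10 stall=1 (RAW on I2.r1 (WB@11)) EX@12 MEM@13 WB@14
I5 sub r2 <- r4,r3: IF@10 ID@12 stall=0 (-) EX@13 MEM@14 WB@15

Answer: 15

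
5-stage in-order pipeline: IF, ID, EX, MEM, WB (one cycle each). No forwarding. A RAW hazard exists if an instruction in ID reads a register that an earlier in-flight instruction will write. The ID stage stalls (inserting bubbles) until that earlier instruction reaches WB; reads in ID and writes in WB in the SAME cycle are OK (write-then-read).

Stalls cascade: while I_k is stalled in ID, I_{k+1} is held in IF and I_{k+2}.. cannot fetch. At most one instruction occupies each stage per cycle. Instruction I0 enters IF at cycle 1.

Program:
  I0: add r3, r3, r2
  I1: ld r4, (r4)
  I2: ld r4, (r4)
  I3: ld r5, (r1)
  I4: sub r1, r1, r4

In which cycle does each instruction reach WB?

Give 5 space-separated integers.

Answer: 5 6 9 10 12

Derivation:
I0 add r3 <- r3,r2: IF@1 ID@2 stall=0 (-) EX@3 MEM@4 WB@5
I1 ld r4 <- r4: IF@2 ID@3 stall=0 (-) EX@4 MEM@5 WB@6
I2 ld r4 <- r4: IF@3 ID@4 stall=2 (RAW on I1.r4 (WB@6)) EX@7 MEM@8 WB@9
I3 ld r5 <- r1: IF@4 ID@7 stall=0 (-) EX@8 MEM@9 WB@10
I4 sub r1 <- r1,r4: IF@7 ID@8 stall=1 (RAW on I2.r4 (WB@9)) EX@10 MEM@11 WB@12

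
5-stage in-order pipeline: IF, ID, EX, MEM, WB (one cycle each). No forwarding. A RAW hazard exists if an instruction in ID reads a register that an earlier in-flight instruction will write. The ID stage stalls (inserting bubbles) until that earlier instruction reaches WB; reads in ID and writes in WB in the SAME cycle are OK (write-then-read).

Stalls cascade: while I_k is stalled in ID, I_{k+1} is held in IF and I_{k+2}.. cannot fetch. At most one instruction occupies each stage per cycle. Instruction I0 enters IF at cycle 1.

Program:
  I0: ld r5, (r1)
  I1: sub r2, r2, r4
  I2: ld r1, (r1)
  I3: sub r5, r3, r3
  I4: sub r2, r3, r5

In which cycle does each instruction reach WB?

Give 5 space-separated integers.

I0 ld r5 <- r1: IF@1 ID@2 stall=0 (-) EX@3 MEM@4 WB@5
I1 sub r2 <- r2,r4: IF@2 ID@3 stall=0 (-) EX@4 MEM@5 WB@6
I2 ld r1 <- r1: IF@3 ID@4 stall=0 (-) EX@5 MEM@6 WB@7
I3 sub r5 <- r3,r3: IF@4 ID@5 stall=0 (-) EX@6 MEM@7 WB@8
I4 sub r2 <- r3,r5: IF@5 ID@6 stall=2 (RAW on I3.r5 (WB@8)) EX@9 MEM@10 WB@11

Answer: 5 6 7 8 11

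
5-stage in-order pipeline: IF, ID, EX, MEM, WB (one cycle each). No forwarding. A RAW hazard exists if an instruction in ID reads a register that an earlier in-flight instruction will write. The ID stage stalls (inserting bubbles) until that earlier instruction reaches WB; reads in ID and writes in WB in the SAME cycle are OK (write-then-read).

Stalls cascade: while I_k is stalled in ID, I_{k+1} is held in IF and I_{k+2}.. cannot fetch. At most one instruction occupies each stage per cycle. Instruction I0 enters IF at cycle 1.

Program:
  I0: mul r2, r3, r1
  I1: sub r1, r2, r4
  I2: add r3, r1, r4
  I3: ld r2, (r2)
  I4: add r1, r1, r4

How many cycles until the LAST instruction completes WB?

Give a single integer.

Answer: 13

Derivation:
I0 mul r2 <- r3,r1: IF@1 ID@2 stall=0 (-) EX@3 MEM@4 WB@5
I1 sub r1 <- r2,r4: IF@2 ID@3 stall=2 (RAW on I0.r2 (WB@5)) EX@6 MEM@7 WB@8
I2 add r3 <- r1,r4: IF@3 ID@6 stall=2 (RAW on I1.r1 (WB@8)) EX@9 MEM@10 WB@11
I3 ld r2 <- r2: IF@6 ID@9 stall=0 (-) EX@10 MEM@11 WB@12
I4 add r1 <- r1,r4: IF@9 ID@10 stall=0 (-) EX@11 MEM@12 WB@13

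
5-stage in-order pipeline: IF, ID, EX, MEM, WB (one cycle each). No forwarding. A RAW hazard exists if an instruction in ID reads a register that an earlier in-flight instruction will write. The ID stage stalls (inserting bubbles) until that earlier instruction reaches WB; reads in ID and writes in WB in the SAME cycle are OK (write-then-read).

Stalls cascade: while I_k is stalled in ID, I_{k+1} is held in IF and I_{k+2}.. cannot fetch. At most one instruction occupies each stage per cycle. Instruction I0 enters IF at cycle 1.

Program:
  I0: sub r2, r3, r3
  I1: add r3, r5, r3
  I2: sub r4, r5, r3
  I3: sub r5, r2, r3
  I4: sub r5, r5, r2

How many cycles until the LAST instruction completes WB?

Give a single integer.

Answer: 13

Derivation:
I0 sub r2 <- r3,r3: IF@1 ID@2 stall=0 (-) EX@3 MEM@4 WB@5
I1 add r3 <- r5,r3: IF@2 ID@3 stall=0 (-) EX@4 MEM@5 WB@6
I2 sub r4 <- r5,r3: IF@3 ID@4 stall=2 (RAW on I1.r3 (WB@6)) EX@7 MEM@8 WB@9
I3 sub r5 <- r2,r3: IF@4 ID@7 stall=0 (-) EX@8 MEM@9 WB@10
I4 sub r5 <- r5,r2: IF@7 ID@8 stall=2 (RAW on I3.r5 (WB@10)) EX@11 MEM@12 WB@13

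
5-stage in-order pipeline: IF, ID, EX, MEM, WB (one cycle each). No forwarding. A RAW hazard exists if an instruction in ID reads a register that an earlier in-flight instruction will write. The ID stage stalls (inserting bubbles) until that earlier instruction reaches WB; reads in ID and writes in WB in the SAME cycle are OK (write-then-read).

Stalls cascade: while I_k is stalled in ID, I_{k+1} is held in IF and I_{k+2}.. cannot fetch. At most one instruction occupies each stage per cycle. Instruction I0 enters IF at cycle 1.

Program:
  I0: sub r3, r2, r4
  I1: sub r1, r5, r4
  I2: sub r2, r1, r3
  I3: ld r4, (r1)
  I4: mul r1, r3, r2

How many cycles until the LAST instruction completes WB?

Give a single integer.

I0 sub r3 <- r2,r4: IF@1 ID@2 stall=0 (-) EX@3 MEM@4 WB@5
I1 sub r1 <- r5,r4: IF@2 ID@3 stall=0 (-) EX@4 MEM@5 WB@6
I2 sub r2 <- r1,r3: IF@3 ID@4 stall=2 (RAW on I1.r1 (WB@6)) EX@7 MEM@8 WB@9
I3 ld r4 <- r1: IF@4 ID@7 stall=0 (-) EX@8 MEM@9 WB@10
I4 mul r1 <- r3,r2: IF@7 ID@8 stall=1 (RAW on I2.r2 (WB@9)) EX@10 MEM@11 WB@12

Answer: 12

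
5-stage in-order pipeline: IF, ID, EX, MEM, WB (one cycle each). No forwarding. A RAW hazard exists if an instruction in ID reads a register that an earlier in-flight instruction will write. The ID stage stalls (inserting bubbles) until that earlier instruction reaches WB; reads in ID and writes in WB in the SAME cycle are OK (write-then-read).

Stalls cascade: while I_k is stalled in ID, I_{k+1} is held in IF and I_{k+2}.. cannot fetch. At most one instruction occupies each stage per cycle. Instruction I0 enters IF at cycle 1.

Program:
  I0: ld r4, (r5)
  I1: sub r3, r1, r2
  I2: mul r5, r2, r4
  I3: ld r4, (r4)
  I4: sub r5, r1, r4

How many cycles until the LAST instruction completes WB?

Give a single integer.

Answer: 12

Derivation:
I0 ld r4 <- r5: IF@1 ID@2 stall=0 (-) EX@3 MEM@4 WB@5
I1 sub r3 <- r1,r2: IF@2 ID@3 stall=0 (-) EX@4 MEM@5 WB@6
I2 mul r5 <- r2,r4: IF@3 ID@4 stall=1 (RAW on I0.r4 (WB@5)) EX@6 MEM@7 WB@8
I3 ld r4 <- r4: IF@4 ID@6 stall=0 (-) EX@7 MEM@8 WB@9
I4 sub r5 <- r1,r4: IF@6 ID@7 stall=2 (RAW on I3.r4 (WB@9)) EX@10 MEM@11 WB@12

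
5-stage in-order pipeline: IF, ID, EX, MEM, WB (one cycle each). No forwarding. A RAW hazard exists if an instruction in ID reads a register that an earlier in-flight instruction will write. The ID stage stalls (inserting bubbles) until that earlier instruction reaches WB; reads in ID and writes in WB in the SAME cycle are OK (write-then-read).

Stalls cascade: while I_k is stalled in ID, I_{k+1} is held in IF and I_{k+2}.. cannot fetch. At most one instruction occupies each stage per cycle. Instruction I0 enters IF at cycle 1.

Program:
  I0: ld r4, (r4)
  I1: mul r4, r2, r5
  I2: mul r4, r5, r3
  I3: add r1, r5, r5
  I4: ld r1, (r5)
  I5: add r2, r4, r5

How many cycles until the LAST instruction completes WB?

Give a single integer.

I0 ld r4 <- r4: IF@1 ID@2 stall=0 (-) EX@3 MEM@4 WB@5
I1 mul r4 <- r2,r5: IF@2 ID@3 stall=0 (-) EX@4 MEM@5 WB@6
I2 mul r4 <- r5,r3: IF@3 ID@4 stall=0 (-) EX@5 MEM@6 WB@7
I3 add r1 <- r5,r5: IF@4 ID@5 stall=0 (-) EX@6 MEM@7 WB@8
I4 ld r1 <- r5: IF@5 ID@6 stall=0 (-) EX@7 MEM@8 WB@9
I5 add r2 <- r4,r5: IF@6 ID@7 stall=0 (-) EX@8 MEM@9 WB@10

Answer: 10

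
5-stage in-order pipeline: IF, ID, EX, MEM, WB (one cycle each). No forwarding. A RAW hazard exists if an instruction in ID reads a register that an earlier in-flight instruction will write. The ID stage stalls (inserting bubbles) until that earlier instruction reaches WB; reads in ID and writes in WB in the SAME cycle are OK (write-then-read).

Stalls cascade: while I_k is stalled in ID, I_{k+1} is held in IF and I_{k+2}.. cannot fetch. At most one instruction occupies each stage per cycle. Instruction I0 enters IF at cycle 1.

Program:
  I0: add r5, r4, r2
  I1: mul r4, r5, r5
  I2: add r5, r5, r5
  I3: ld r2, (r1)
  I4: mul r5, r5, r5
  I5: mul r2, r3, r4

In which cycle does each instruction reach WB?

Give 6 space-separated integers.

I0 add r5 <- r4,r2: IF@1 ID@2 stall=0 (-) EX@3 MEM@4 WB@5
I1 mul r4 <- r5,r5: IF@2 ID@3 stall=2 (RAW on I0.r5 (WB@5)) EX@6 MEM@7 WB@8
I2 add r5 <- r5,r5: IF@3 ID@6 stall=0 (-) EX@7 MEM@8 WB@9
I3 ld r2 <- r1: IF@6 ID@7 stall=0 (-) EX@8 MEM@9 WB@10
I4 mul r5 <- r5,r5: IF@7 ID@8 stall=1 (RAW on I2.r5 (WB@9)) EX@10 MEM@11 WB@12
I5 mul r2 <- r3,r4: IF@8 ID@10 stall=0 (-) EX@11 MEM@12 WB@13

Answer: 5 8 9 10 12 13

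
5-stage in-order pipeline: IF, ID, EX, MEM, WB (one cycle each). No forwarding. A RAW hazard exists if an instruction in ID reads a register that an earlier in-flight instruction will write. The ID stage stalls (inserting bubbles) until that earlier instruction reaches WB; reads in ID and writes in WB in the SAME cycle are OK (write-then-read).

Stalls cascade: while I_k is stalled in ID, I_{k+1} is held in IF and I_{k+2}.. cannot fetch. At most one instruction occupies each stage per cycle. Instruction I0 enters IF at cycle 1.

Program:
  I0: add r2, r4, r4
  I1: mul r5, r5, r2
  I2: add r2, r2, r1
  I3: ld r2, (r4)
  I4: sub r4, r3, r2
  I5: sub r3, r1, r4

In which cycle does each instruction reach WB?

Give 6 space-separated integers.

I0 add r2 <- r4,r4: IF@1 ID@2 stall=0 (-) EX@3 MEM@4 WB@5
I1 mul r5 <- r5,r2: IF@2 ID@3 stall=2 (RAW on I0.r2 (WB@5)) EX@6 MEM@7 WB@8
I2 add r2 <- r2,r1: IF@3 ID@6 stall=0 (-) EX@7 MEM@8 WB@9
I3 ld r2 <- r4: IF@6 ID@7 stall=0 (-) EX@8 MEM@9 WB@10
I4 sub r4 <- r3,r2: IF@7 ID@8 stall=2 (RAW on I3.r2 (WB@10)) EX@11 MEM@12 WB@13
I5 sub r3 <- r1,r4: IF@8 ID@11 stall=2 (RAW on I4.r4 (WB@13)) EX@14 MEM@15 WB@16

Answer: 5 8 9 10 13 16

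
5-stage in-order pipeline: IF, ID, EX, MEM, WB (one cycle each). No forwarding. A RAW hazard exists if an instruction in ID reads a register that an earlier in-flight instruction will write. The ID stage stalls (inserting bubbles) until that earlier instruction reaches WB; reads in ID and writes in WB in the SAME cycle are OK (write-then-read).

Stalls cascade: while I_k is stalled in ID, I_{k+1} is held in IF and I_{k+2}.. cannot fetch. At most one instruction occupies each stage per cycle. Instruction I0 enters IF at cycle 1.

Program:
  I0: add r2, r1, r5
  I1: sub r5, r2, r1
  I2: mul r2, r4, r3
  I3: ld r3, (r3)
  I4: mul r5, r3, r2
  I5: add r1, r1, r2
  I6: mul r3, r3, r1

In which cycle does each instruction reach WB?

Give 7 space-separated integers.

Answer: 5 8 9 10 13 14 17

Derivation:
I0 add r2 <- r1,r5: IF@1 ID@2 stall=0 (-) EX@3 MEM@4 WB@5
I1 sub r5 <- r2,r1: IF@2 ID@3 stall=2 (RAW on I0.r2 (WB@5)) EX@6 MEM@7 WB@8
I2 mul r2 <- r4,r3: IF@3 ID@6 stall=0 (-) EX@7 MEM@8 WB@9
I3 ld r3 <- r3: IF@6 ID@7 stall=0 (-) EX@8 MEM@9 WB@10
I4 mul r5 <- r3,r2: IF@7 ID@8 stall=2 (RAW on I3.r3 (WB@10)) EX@11 MEM@12 WB@13
I5 add r1 <- r1,r2: IF@8 ID@11 stall=0 (-) EX@12 MEM@13 WB@14
I6 mul r3 <- r3,r1: IF@11 ID@12 stall=2 (RAW on I5.r1 (WB@14)) EX@15 MEM@16 WB@17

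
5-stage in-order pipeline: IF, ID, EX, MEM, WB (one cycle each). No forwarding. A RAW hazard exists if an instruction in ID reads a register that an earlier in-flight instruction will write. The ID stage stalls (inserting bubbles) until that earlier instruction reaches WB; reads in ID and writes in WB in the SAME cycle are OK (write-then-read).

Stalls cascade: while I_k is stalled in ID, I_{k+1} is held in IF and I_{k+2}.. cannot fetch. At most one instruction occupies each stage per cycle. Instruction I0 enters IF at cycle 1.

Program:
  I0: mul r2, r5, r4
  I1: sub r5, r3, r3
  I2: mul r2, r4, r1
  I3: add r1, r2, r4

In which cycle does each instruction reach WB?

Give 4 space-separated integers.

Answer: 5 6 7 10

Derivation:
I0 mul r2 <- r5,r4: IF@1 ID@2 stall=0 (-) EX@3 MEM@4 WB@5
I1 sub r5 <- r3,r3: IF@2 ID@3 stall=0 (-) EX@4 MEM@5 WB@6
I2 mul r2 <- r4,r1: IF@3 ID@4 stall=0 (-) EX@5 MEM@6 WB@7
I3 add r1 <- r2,r4: IF@4 ID@5 stall=2 (RAW on I2.r2 (WB@7)) EX@8 MEM@9 WB@10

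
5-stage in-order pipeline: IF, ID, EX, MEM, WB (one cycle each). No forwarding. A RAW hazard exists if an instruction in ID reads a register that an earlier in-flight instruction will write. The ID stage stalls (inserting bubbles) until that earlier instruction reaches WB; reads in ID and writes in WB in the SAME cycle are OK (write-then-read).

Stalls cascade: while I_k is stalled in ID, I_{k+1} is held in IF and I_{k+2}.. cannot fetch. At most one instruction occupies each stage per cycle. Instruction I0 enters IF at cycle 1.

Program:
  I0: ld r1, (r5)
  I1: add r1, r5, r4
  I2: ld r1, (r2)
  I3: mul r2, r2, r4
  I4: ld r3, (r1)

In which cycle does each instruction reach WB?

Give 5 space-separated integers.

I0 ld r1 <- r5: IF@1 ID@2 stall=0 (-) EX@3 MEM@4 WB@5
I1 add r1 <- r5,r4: IF@2 ID@3 stall=0 (-) EX@4 MEM@5 WB@6
I2 ld r1 <- r2: IF@3 ID@4 stall=0 (-) EX@5 MEM@6 WB@7
I3 mul r2 <- r2,r4: IF@4 ID@5 stall=0 (-) EX@6 MEM@7 WB@8
I4 ld r3 <- r1: IF@5 ID@6 stall=1 (RAW on I2.r1 (WB@7)) EX@8 MEM@9 WB@10

Answer: 5 6 7 8 10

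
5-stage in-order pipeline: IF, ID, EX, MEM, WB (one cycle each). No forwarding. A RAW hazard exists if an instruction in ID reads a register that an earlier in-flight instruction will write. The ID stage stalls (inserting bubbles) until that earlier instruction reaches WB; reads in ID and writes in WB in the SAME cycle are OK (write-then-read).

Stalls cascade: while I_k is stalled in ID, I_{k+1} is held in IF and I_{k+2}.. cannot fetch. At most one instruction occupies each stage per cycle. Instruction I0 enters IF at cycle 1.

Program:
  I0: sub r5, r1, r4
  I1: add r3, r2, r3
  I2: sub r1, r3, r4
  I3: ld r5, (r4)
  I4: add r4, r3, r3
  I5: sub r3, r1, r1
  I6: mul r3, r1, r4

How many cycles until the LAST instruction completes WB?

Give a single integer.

I0 sub r5 <- r1,r4: IF@1 ID@2 stall=0 (-) EX@3 MEM@4 WB@5
I1 add r3 <- r2,r3: IF@2 ID@3 stall=0 (-) EX@4 MEM@5 WB@6
I2 sub r1 <- r3,r4: IF@3 ID@4 stall=2 (RAW on I1.r3 (WB@6)) EX@7 MEM@8 WB@9
I3 ld r5 <- r4: IF@4 ID@7 stall=0 (-) EX@8 MEM@9 WB@10
I4 add r4 <- r3,r3: IF@7 ID@8 stall=0 (-) EX@9 MEM@10 WB@11
I5 sub r3 <- r1,r1: IF@8 ID@9 stall=0 (-) EX@10 MEM@11 WB@12
I6 mul r3 <- r1,r4: IF@9 ID@10 stall=1 (RAW on I4.r4 (WB@11)) EX@12 MEM@13 WB@14

Answer: 14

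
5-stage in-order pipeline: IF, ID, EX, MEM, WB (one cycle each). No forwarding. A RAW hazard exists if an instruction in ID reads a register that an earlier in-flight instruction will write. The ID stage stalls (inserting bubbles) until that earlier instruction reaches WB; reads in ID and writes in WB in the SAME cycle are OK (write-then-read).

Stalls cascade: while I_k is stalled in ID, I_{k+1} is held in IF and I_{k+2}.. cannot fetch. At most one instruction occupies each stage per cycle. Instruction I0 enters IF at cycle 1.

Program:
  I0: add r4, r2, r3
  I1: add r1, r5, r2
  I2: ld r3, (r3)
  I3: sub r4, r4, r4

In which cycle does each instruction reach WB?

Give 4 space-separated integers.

Answer: 5 6 7 8

Derivation:
I0 add r4 <- r2,r3: IF@1 ID@2 stall=0 (-) EX@3 MEM@4 WB@5
I1 add r1 <- r5,r2: IF@2 ID@3 stall=0 (-) EX@4 MEM@5 WB@6
I2 ld r3 <- r3: IF@3 ID@4 stall=0 (-) EX@5 MEM@6 WB@7
I3 sub r4 <- r4,r4: IF@4 ID@5 stall=0 (-) EX@6 MEM@7 WB@8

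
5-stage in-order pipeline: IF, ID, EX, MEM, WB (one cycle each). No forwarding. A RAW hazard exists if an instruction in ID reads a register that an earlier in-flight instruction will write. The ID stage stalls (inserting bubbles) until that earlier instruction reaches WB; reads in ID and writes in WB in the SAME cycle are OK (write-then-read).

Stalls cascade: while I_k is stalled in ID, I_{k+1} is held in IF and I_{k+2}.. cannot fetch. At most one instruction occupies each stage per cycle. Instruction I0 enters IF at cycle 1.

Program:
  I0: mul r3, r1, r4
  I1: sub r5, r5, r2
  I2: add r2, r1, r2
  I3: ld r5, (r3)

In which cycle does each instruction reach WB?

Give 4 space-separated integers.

I0 mul r3 <- r1,r4: IF@1 ID@2 stall=0 (-) EX@3 MEM@4 WB@5
I1 sub r5 <- r5,r2: IF@2 ID@3 stall=0 (-) EX@4 MEM@5 WB@6
I2 add r2 <- r1,r2: IF@3 ID@4 stall=0 (-) EX@5 MEM@6 WB@7
I3 ld r5 <- r3: IF@4 ID@5 stall=0 (-) EX@6 MEM@7 WB@8

Answer: 5 6 7 8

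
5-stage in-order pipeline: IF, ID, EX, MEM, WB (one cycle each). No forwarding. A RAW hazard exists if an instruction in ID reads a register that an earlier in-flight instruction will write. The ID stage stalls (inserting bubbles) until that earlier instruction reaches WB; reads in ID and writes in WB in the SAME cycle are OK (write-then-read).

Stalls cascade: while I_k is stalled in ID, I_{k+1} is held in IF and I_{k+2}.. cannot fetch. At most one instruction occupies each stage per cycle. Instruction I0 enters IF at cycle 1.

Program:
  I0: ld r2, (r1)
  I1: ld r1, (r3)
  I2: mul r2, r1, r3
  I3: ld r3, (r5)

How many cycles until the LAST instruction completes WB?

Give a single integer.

Answer: 10

Derivation:
I0 ld r2 <- r1: IF@1 ID@2 stall=0 (-) EX@3 MEM@4 WB@5
I1 ld r1 <- r3: IF@2 ID@3 stall=0 (-) EX@4 MEM@5 WB@6
I2 mul r2 <- r1,r3: IF@3 ID@4 stall=2 (RAW on I1.r1 (WB@6)) EX@7 MEM@8 WB@9
I3 ld r3 <- r5: IF@4 ID@7 stall=0 (-) EX@8 MEM@9 WB@10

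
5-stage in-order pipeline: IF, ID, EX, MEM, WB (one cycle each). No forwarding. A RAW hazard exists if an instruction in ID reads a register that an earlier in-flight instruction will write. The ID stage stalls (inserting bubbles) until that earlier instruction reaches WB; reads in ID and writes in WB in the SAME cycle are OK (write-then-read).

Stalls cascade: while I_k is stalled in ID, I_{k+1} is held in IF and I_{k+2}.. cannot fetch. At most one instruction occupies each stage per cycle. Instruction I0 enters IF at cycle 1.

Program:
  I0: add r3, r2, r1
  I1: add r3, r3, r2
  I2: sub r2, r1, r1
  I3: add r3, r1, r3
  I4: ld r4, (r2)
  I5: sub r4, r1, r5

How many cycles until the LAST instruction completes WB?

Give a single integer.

Answer: 13

Derivation:
I0 add r3 <- r2,r1: IF@1 ID@2 stall=0 (-) EX@3 MEM@4 WB@5
I1 add r3 <- r3,r2: IF@2 ID@3 stall=2 (RAW on I0.r3 (WB@5)) EX@6 MEM@7 WB@8
I2 sub r2 <- r1,r1: IF@3 ID@6 stall=0 (-) EX@7 MEM@8 WB@9
I3 add r3 <- r1,r3: IF@6 ID@7 stall=1 (RAW on I1.r3 (WB@8)) EX@9 MEM@10 WB@11
I4 ld r4 <- r2: IF@7 ID@9 stall=0 (-) EX@10 MEM@11 WB@12
I5 sub r4 <- r1,r5: IF@9 ID@10 stall=0 (-) EX@11 MEM@12 WB@13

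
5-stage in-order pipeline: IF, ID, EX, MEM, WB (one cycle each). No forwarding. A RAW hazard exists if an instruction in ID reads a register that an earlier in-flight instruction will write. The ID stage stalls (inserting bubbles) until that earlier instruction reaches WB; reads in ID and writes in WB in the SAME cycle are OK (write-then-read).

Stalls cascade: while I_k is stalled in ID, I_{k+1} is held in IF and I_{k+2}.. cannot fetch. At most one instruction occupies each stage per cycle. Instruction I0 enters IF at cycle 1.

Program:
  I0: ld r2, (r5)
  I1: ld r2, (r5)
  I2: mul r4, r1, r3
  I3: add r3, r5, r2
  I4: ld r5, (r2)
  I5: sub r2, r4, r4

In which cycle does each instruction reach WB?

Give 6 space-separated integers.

I0 ld r2 <- r5: IF@1 ID@2 stall=0 (-) EX@3 MEM@4 WB@5
I1 ld r2 <- r5: IF@2 ID@3 stall=0 (-) EX@4 MEM@5 WB@6
I2 mul r4 <- r1,r3: IF@3 ID@4 stall=0 (-) EX@5 MEM@6 WB@7
I3 add r3 <- r5,r2: IF@4 ID@5 stall=1 (RAW on I1.r2 (WB@6)) EX@7 MEM@8 WB@9
I4 ld r5 <- r2: IF@5 ID@7 stall=0 (-) EX@8 MEM@9 WB@10
I5 sub r2 <- r4,r4: IF@7 ID@8 stall=0 (-) EX@9 MEM@10 WB@11

Answer: 5 6 7 9 10 11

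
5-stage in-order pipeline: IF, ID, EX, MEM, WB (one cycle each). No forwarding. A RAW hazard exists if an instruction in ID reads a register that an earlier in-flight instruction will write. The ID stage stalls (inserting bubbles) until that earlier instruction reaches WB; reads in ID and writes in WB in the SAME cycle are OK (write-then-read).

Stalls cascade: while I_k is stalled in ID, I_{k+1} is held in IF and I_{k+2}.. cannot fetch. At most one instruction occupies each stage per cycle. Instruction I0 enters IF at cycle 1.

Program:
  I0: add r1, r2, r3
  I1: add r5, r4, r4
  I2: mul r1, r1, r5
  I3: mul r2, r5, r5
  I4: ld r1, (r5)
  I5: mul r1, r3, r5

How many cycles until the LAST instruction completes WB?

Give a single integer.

I0 add r1 <- r2,r3: IF@1 ID@2 stall=0 (-) EX@3 MEM@4 WB@5
I1 add r5 <- r4,r4: IF@2 ID@3 stall=0 (-) EX@4 MEM@5 WB@6
I2 mul r1 <- r1,r5: IF@3 ID@4 stall=2 (RAW on I1.r5 (WB@6)) EX@7 MEM@8 WB@9
I3 mul r2 <- r5,r5: IF@4 ID@7 stall=0 (-) EX@8 MEM@9 WB@10
I4 ld r1 <- r5: IF@7 ID@8 stall=0 (-) EX@9 MEM@10 WB@11
I5 mul r1 <- r3,r5: IF@8 ID@9 stall=0 (-) EX@10 MEM@11 WB@12

Answer: 12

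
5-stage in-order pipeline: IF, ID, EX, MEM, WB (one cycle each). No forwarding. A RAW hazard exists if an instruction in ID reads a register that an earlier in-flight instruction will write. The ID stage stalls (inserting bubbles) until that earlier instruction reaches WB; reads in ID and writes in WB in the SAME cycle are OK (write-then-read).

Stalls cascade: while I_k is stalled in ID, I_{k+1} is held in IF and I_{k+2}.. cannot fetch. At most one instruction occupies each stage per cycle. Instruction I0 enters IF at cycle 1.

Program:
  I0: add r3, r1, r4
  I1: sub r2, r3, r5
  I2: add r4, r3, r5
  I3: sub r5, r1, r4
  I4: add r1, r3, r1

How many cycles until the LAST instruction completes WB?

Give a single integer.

I0 add r3 <- r1,r4: IF@1 ID@2 stall=0 (-) EX@3 MEM@4 WB@5
I1 sub r2 <- r3,r5: IF@2 ID@3 stall=2 (RAW on I0.r3 (WB@5)) EX@6 MEM@7 WB@8
I2 add r4 <- r3,r5: IF@3 ID@6 stall=0 (-) EX@7 MEM@8 WB@9
I3 sub r5 <- r1,r4: IF@6 ID@7 stall=2 (RAW on I2.r4 (WB@9)) EX@10 MEM@11 WB@12
I4 add r1 <- r3,r1: IF@7 ID@10 stall=0 (-) EX@11 MEM@12 WB@13

Answer: 13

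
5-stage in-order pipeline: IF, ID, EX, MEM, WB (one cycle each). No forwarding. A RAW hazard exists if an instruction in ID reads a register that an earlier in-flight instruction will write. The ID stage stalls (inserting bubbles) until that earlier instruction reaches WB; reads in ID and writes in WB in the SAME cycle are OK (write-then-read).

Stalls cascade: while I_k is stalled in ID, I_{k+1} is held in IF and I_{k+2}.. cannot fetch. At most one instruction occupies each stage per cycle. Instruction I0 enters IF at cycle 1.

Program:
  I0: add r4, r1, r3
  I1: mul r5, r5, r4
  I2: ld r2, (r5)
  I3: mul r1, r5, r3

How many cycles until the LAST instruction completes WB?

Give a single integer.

I0 add r4 <- r1,r3: IF@1 ID@2 stall=0 (-) EX@3 MEM@4 WB@5
I1 mul r5 <- r5,r4: IF@2 ID@3 stall=2 (RAW on I0.r4 (WB@5)) EX@6 MEM@7 WB@8
I2 ld r2 <- r5: IF@3 ID@6 stall=2 (RAW on I1.r5 (WB@8)) EX@9 MEM@10 WB@11
I3 mul r1 <- r5,r3: IF@6 ID@9 stall=0 (-) EX@10 MEM@11 WB@12

Answer: 12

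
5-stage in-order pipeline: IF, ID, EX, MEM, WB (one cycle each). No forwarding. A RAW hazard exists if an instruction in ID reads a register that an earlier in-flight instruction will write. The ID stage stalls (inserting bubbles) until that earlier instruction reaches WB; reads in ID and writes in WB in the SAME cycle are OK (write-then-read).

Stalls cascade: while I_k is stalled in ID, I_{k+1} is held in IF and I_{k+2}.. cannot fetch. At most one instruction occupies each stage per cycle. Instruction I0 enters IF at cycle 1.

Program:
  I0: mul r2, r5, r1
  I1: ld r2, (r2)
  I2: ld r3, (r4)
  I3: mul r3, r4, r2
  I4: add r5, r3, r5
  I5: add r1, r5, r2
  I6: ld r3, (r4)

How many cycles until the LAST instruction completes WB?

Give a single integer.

Answer: 18

Derivation:
I0 mul r2 <- r5,r1: IF@1 ID@2 stall=0 (-) EX@3 MEM@4 WB@5
I1 ld r2 <- r2: IF@2 ID@3 stall=2 (RAW on I0.r2 (WB@5)) EX@6 MEM@7 WB@8
I2 ld r3 <- r4: IF@3 ID@6 stall=0 (-) EX@7 MEM@8 WB@9
I3 mul r3 <- r4,r2: IF@6 ID@7 stall=1 (RAW on I1.r2 (WB@8)) EX@9 MEM@10 WB@11
I4 add r5 <- r3,r5: IF@7 ID@9 stall=2 (RAW on I3.r3 (WB@11)) EX@12 MEM@13 WB@14
I5 add r1 <- r5,r2: IF@9 ID@12 stall=2 (RAW on I4.r5 (WB@14)) EX@15 MEM@16 WB@17
I6 ld r3 <- r4: IF@12 ID@15 stall=0 (-) EX@16 MEM@17 WB@18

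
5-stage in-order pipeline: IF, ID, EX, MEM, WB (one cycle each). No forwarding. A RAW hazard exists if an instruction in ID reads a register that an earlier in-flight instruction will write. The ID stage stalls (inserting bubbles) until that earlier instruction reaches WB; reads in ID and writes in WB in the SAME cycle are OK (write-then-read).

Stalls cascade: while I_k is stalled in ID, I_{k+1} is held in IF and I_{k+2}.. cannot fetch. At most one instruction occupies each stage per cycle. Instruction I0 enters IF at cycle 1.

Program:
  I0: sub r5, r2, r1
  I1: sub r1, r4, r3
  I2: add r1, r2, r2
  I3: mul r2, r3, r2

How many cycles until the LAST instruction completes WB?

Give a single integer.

I0 sub r5 <- r2,r1: IF@1 ID@2 stall=0 (-) EX@3 MEM@4 WB@5
I1 sub r1 <- r4,r3: IF@2 ID@3 stall=0 (-) EX@4 MEM@5 WB@6
I2 add r1 <- r2,r2: IF@3 ID@4 stall=0 (-) EX@5 MEM@6 WB@7
I3 mul r2 <- r3,r2: IF@4 ID@5 stall=0 (-) EX@6 MEM@7 WB@8

Answer: 8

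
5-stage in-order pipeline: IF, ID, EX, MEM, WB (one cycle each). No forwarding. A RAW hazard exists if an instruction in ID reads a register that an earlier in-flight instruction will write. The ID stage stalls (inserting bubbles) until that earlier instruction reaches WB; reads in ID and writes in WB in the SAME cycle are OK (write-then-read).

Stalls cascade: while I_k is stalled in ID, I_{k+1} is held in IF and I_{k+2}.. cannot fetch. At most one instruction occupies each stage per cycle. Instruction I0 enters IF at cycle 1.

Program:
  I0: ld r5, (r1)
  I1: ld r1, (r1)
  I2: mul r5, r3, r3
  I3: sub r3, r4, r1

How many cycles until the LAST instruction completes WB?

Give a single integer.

Answer: 9

Derivation:
I0 ld r5 <- r1: IF@1 ID@2 stall=0 (-) EX@3 MEM@4 WB@5
I1 ld r1 <- r1: IF@2 ID@3 stall=0 (-) EX@4 MEM@5 WB@6
I2 mul r5 <- r3,r3: IF@3 ID@4 stall=0 (-) EX@5 MEM@6 WB@7
I3 sub r3 <- r4,r1: IF@4 ID@5 stall=1 (RAW on I1.r1 (WB@6)) EX@7 MEM@8 WB@9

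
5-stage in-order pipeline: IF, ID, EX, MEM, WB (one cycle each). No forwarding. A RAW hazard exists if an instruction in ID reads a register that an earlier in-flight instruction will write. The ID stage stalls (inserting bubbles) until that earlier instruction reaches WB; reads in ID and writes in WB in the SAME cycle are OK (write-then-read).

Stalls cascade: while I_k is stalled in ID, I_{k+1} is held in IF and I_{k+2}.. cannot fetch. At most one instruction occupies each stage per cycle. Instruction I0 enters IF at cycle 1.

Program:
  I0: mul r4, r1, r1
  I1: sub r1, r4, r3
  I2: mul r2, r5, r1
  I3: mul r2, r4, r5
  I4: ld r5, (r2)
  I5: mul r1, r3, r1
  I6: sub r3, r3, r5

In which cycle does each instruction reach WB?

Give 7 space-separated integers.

Answer: 5 8 11 12 15 16 18

Derivation:
I0 mul r4 <- r1,r1: IF@1 ID@2 stall=0 (-) EX@3 MEM@4 WB@5
I1 sub r1 <- r4,r3: IF@2 ID@3 stall=2 (RAW on I0.r4 (WB@5)) EX@6 MEM@7 WB@8
I2 mul r2 <- r5,r1: IF@3 ID@6 stall=2 (RAW on I1.r1 (WB@8)) EX@9 MEM@10 WB@11
I3 mul r2 <- r4,r5: IF@6 ID@9 stall=0 (-) EX@10 MEM@11 WB@12
I4 ld r5 <- r2: IF@9 ID@10 stall=2 (RAW on I3.r2 (WB@12)) EX@13 MEM@14 WB@15
I5 mul r1 <- r3,r1: IF@10 ID@13 stall=0 (-) EX@14 MEM@15 WB@16
I6 sub r3 <- r3,r5: IF@13 ID@14 stall=1 (RAW on I4.r5 (WB@15)) EX@16 MEM@17 WB@18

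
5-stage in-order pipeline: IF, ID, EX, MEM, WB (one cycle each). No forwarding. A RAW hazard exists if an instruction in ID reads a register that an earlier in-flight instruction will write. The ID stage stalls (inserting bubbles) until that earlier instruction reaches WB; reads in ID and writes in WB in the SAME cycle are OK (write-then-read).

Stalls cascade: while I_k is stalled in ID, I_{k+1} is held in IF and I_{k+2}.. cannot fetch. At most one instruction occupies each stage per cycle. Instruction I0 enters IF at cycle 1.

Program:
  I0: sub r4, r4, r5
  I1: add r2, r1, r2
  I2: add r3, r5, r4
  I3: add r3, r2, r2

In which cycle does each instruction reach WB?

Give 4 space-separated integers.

Answer: 5 6 8 9

Derivation:
I0 sub r4 <- r4,r5: IF@1 ID@2 stall=0 (-) EX@3 MEM@4 WB@5
I1 add r2 <- r1,r2: IF@2 ID@3 stall=0 (-) EX@4 MEM@5 WB@6
I2 add r3 <- r5,r4: IF@3 ID@4 stall=1 (RAW on I0.r4 (WB@5)) EX@6 MEM@7 WB@8
I3 add r3 <- r2,r2: IF@4 ID@6 stall=0 (-) EX@7 MEM@8 WB@9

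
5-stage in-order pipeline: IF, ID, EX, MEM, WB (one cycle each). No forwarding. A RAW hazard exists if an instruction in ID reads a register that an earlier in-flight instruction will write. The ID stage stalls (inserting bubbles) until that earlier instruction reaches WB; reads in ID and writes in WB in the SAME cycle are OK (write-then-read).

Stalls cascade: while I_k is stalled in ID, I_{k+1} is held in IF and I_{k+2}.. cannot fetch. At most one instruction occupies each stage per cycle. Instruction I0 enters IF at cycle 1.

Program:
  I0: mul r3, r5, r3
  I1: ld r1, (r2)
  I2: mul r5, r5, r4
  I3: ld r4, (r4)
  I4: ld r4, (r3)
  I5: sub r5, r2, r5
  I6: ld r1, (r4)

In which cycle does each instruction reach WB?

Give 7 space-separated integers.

I0 mul r3 <- r5,r3: IF@1 ID@2 stall=0 (-) EX@3 MEM@4 WB@5
I1 ld r1 <- r2: IF@2 ID@3 stall=0 (-) EX@4 MEM@5 WB@6
I2 mul r5 <- r5,r4: IF@3 ID@4 stall=0 (-) EX@5 MEM@6 WB@7
I3 ld r4 <- r4: IF@4 ID@5 stall=0 (-) EX@6 MEM@7 WB@8
I4 ld r4 <- r3: IF@5 ID@6 stall=0 (-) EX@7 MEM@8 WB@9
I5 sub r5 <- r2,r5: IF@6 ID@7 stall=0 (-) EX@8 MEM@9 WB@10
I6 ld r1 <- r4: IF@7 ID@8 stall=1 (RAW on I4.r4 (WB@9)) EX@10 MEM@11 WB@12

Answer: 5 6 7 8 9 10 12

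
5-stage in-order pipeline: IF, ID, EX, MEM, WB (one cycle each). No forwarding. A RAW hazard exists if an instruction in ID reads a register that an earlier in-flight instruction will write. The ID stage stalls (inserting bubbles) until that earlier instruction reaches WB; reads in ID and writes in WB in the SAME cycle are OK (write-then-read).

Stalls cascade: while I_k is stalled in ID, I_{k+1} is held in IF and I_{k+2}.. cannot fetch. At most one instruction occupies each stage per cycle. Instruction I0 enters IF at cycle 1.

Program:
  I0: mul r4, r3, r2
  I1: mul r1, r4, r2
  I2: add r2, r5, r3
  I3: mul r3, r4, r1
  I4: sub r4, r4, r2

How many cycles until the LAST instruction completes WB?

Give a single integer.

I0 mul r4 <- r3,r2: IF@1 ID@2 stall=0 (-) EX@3 MEM@4 WB@5
I1 mul r1 <- r4,r2: IF@2 ID@3 stall=2 (RAW on I0.r4 (WB@5)) EX@6 MEM@7 WB@8
I2 add r2 <- r5,r3: IF@3 ID@6 stall=0 (-) EX@7 MEM@8 WB@9
I3 mul r3 <- r4,r1: IF@6 ID@7 stall=1 (RAW on I1.r1 (WB@8)) EX@9 MEM@10 WB@11
I4 sub r4 <- r4,r2: IF@7 ID@9 stall=0 (-) EX@10 MEM@11 WB@12

Answer: 12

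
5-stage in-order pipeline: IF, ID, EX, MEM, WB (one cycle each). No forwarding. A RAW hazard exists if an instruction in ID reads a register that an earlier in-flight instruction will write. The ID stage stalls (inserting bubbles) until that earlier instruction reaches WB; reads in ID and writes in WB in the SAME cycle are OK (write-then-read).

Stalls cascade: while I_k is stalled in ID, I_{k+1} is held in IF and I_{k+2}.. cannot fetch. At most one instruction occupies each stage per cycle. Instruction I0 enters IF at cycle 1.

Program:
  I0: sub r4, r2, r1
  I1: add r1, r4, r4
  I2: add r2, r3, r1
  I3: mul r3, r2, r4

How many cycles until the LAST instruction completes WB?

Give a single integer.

Answer: 14

Derivation:
I0 sub r4 <- r2,r1: IF@1 ID@2 stall=0 (-) EX@3 MEM@4 WB@5
I1 add r1 <- r4,r4: IF@2 ID@3 stall=2 (RAW on I0.r4 (WB@5)) EX@6 MEM@7 WB@8
I2 add r2 <- r3,r1: IF@3 ID@6 stall=2 (RAW on I1.r1 (WB@8)) EX@9 MEM@10 WB@11
I3 mul r3 <- r2,r4: IF@6 ID@9 stall=2 (RAW on I2.r2 (WB@11)) EX@12 MEM@13 WB@14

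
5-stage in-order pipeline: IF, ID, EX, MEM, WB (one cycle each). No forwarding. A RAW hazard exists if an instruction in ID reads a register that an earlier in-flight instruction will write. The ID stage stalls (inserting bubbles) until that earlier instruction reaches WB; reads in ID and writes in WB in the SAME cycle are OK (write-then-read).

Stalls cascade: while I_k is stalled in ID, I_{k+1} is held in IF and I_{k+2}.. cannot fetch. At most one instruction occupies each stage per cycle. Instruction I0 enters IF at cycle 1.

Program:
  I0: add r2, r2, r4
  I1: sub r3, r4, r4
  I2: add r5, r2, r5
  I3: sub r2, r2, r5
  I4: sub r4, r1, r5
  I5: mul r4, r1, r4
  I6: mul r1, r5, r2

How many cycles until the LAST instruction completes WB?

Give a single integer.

Answer: 16

Derivation:
I0 add r2 <- r2,r4: IF@1 ID@2 stall=0 (-) EX@3 MEM@4 WB@5
I1 sub r3 <- r4,r4: IF@2 ID@3 stall=0 (-) EX@4 MEM@5 WB@6
I2 add r5 <- r2,r5: IF@3 ID@4 stall=1 (RAW on I0.r2 (WB@5)) EX@6 MEM@7 WB@8
I3 sub r2 <- r2,r5: IF@4 ID@6 stall=2 (RAW on I2.r5 (WB@8)) EX@9 MEM@10 WB@11
I4 sub r4 <- r1,r5: IF@6 ID@9 stall=0 (-) EX@10 MEM@11 WB@12
I5 mul r4 <- r1,r4: IF@9 ID@10 stall=2 (RAW on I4.r4 (WB@12)) EX@13 MEM@14 WB@15
I6 mul r1 <- r5,r2: IF@10 ID@13 stall=0 (-) EX@14 MEM@15 WB@16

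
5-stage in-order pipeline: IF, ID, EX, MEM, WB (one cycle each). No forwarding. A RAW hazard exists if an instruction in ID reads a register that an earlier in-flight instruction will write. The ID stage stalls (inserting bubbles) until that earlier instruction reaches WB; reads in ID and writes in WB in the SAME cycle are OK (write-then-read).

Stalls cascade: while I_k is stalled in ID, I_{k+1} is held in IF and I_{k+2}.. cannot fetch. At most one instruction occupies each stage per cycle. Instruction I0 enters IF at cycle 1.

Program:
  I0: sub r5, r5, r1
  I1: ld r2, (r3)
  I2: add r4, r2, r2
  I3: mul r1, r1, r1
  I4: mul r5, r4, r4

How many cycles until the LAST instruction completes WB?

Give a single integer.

I0 sub r5 <- r5,r1: IF@1 ID@2 stall=0 (-) EX@3 MEM@4 WB@5
I1 ld r2 <- r3: IF@2 ID@3 stall=0 (-) EX@4 MEM@5 WB@6
I2 add r4 <- r2,r2: IF@3 ID@4 stall=2 (RAW on I1.r2 (WB@6)) EX@7 MEM@8 WB@9
I3 mul r1 <- r1,r1: IF@4 ID@7 stall=0 (-) EX@8 MEM@9 WB@10
I4 mul r5 <- r4,r4: IF@7 ID@8 stall=1 (RAW on I2.r4 (WB@9)) EX@10 MEM@11 WB@12

Answer: 12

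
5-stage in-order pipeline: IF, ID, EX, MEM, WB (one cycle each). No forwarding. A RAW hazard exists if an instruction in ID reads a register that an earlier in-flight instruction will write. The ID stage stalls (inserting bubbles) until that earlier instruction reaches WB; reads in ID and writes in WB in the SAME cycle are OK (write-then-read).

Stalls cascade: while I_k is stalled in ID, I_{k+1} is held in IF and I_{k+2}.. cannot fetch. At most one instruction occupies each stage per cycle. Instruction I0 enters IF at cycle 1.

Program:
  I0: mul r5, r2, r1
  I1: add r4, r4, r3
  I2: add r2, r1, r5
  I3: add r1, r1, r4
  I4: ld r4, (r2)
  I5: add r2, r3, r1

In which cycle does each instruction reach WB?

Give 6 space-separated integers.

Answer: 5 6 8 9 11 12

Derivation:
I0 mul r5 <- r2,r1: IF@1 ID@2 stall=0 (-) EX@3 MEM@4 WB@5
I1 add r4 <- r4,r3: IF@2 ID@3 stall=0 (-) EX@4 MEM@5 WB@6
I2 add r2 <- r1,r5: IF@3 ID@4 stall=1 (RAW on I0.r5 (WB@5)) EX@6 MEM@7 WB@8
I3 add r1 <- r1,r4: IF@4 ID@6 stall=0 (-) EX@7 MEM@8 WB@9
I4 ld r4 <- r2: IF@6 ID@7 stall=1 (RAW on I2.r2 (WB@8)) EX@9 MEM@10 WB@11
I5 add r2 <- r3,r1: IF@7 ID@9 stall=0 (-) EX@10 MEM@11 WB@12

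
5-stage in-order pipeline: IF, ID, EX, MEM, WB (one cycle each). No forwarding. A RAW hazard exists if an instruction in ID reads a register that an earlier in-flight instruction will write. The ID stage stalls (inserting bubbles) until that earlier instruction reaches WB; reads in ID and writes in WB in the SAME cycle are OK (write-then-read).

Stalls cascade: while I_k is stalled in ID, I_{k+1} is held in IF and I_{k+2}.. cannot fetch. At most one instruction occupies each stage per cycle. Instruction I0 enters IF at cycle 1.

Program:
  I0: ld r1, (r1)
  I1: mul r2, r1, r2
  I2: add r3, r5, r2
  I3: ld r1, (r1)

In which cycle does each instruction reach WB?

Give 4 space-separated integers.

Answer: 5 8 11 12

Derivation:
I0 ld r1 <- r1: IF@1 ID@2 stall=0 (-) EX@3 MEM@4 WB@5
I1 mul r2 <- r1,r2: IF@2 ID@3 stall=2 (RAW on I0.r1 (WB@5)) EX@6 MEM@7 WB@8
I2 add r3 <- r5,r2: IF@3 ID@6 stall=2 (RAW on I1.r2 (WB@8)) EX@9 MEM@10 WB@11
I3 ld r1 <- r1: IF@6 ID@9 stall=0 (-) EX@10 MEM@11 WB@12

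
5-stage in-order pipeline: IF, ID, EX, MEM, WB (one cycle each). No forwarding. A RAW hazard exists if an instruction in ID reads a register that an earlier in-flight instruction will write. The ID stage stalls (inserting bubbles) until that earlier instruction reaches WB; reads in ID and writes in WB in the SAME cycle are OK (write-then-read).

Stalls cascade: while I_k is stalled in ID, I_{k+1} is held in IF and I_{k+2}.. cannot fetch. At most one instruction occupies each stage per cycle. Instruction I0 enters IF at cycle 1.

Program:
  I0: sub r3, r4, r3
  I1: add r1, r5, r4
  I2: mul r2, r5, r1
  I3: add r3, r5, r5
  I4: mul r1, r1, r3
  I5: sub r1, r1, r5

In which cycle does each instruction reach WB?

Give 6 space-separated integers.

I0 sub r3 <- r4,r3: IF@1 ID@2 stall=0 (-) EX@3 MEM@4 WB@5
I1 add r1 <- r5,r4: IF@2 ID@3 stall=0 (-) EX@4 MEM@5 WB@6
I2 mul r2 <- r5,r1: IF@3 ID@4 stall=2 (RAW on I1.r1 (WB@6)) EX@7 MEM@8 WB@9
I3 add r3 <- r5,r5: IF@4 ID@7 stall=0 (-) EX@8 MEM@9 WB@10
I4 mul r1 <- r1,r3: IF@7 ID@8 stall=2 (RAW on I3.r3 (WB@10)) EX@11 MEM@12 WB@13
I5 sub r1 <- r1,r5: IF@8 ID@11 stall=2 (RAW on I4.r1 (WB@13)) EX@14 MEM@15 WB@16

Answer: 5 6 9 10 13 16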